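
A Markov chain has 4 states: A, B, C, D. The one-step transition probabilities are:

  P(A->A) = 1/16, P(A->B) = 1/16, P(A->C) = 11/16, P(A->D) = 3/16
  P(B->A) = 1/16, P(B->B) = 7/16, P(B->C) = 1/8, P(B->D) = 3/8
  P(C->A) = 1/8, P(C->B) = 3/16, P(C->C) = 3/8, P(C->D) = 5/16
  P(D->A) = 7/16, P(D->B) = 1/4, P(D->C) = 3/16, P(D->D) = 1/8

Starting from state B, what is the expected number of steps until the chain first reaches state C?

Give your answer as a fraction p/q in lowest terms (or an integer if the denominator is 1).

Let h_i = expected steps to first reach C from state i.
Boundary: h_C = 0.
First-step equations for the other states:
  h_A = 1 + 1/16*h_A + 1/16*h_B + 11/16*h_C + 3/16*h_D
  h_B = 1 + 1/16*h_A + 7/16*h_B + 1/8*h_C + 3/8*h_D
  h_D = 1 + 7/16*h_A + 1/4*h_B + 3/16*h_C + 1/8*h_D

Substituting h_C = 0 and rearranging gives the linear system (I - Q) h = 1:
  [15/16, -1/16, -3/16] . (h_A, h_B, h_D) = 1
  [-1/16, 9/16, -3/8] . (h_A, h_B, h_D) = 1
  [-7/16, -1/4, 7/8] . (h_A, h_B, h_D) = 1

Solving yields:
  h_A = 2576/1273
  h_B = 5408/1273
  h_D = 64/19

Starting state is B, so the expected hitting time is h_B = 5408/1273.

Answer: 5408/1273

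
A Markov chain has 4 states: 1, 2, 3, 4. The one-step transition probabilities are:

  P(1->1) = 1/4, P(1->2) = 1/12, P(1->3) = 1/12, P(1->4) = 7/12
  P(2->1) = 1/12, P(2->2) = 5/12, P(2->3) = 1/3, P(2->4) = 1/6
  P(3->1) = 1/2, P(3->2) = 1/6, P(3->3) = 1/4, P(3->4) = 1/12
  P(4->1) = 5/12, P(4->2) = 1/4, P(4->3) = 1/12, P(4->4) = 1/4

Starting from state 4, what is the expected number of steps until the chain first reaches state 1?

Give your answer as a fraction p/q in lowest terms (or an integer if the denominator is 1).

Answer: 618/209

Derivation:
Let h_i = expected steps to first reach 1 from state i.
Boundary: h_1 = 0.
First-step equations for the other states:
  h_2 = 1 + 1/12*h_1 + 5/12*h_2 + 1/3*h_3 + 1/6*h_4
  h_3 = 1 + 1/2*h_1 + 1/6*h_2 + 1/4*h_3 + 1/12*h_4
  h_4 = 1 + 5/12*h_1 + 1/4*h_2 + 1/12*h_3 + 1/4*h_4

Substituting h_1 = 0 and rearranging gives the linear system (I - Q) h = 1:
  [7/12, -1/3, -1/6] . (h_2, h_3, h_4) = 1
  [-1/6, 3/4, -1/12] . (h_2, h_3, h_4) = 1
  [-1/4, -1/12, 3/4] . (h_2, h_3, h_4) = 1

Solving yields:
  h_2 = 840/209
  h_3 = 534/209
  h_4 = 618/209

Starting state is 4, so the expected hitting time is h_4 = 618/209.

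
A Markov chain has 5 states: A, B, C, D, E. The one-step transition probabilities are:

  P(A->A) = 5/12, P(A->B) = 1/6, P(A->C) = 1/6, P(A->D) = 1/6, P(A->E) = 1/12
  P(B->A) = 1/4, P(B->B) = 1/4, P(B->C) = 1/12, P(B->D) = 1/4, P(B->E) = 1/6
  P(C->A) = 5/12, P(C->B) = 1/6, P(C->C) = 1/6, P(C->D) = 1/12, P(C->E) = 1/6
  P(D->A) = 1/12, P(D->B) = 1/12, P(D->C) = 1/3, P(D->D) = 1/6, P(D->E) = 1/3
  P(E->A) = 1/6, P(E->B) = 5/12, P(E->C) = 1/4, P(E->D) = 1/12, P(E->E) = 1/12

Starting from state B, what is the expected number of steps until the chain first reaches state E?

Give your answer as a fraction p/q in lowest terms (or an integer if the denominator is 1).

Let h_i = expected steps to first reach E from state i.
Boundary: h_E = 0.
First-step equations for the other states:
  h_A = 1 + 5/12*h_A + 1/6*h_B + 1/6*h_C + 1/6*h_D + 1/12*h_E
  h_B = 1 + 1/4*h_A + 1/4*h_B + 1/12*h_C + 1/4*h_D + 1/6*h_E
  h_C = 1 + 5/12*h_A + 1/6*h_B + 1/6*h_C + 1/12*h_D + 1/6*h_E
  h_D = 1 + 1/12*h_A + 1/12*h_B + 1/3*h_C + 1/6*h_D + 1/3*h_E

Substituting h_E = 0 and rearranging gives the linear system (I - Q) h = 1:
  [7/12, -1/6, -1/6, -1/6] . (h_A, h_B, h_C, h_D) = 1
  [-1/4, 3/4, -1/12, -1/4] . (h_A, h_B, h_C, h_D) = 1
  [-5/12, -1/6, 5/6, -1/12] . (h_A, h_B, h_C, h_D) = 1
  [-1/12, -1/12, -1/3, 5/6] . (h_A, h_B, h_C, h_D) = 1

Solving yields:
  h_A = 6476/995
  h_B = 5776/995
  h_C = 6072/995
  h_D = 4848/995

Starting state is B, so the expected hitting time is h_B = 5776/995.

Answer: 5776/995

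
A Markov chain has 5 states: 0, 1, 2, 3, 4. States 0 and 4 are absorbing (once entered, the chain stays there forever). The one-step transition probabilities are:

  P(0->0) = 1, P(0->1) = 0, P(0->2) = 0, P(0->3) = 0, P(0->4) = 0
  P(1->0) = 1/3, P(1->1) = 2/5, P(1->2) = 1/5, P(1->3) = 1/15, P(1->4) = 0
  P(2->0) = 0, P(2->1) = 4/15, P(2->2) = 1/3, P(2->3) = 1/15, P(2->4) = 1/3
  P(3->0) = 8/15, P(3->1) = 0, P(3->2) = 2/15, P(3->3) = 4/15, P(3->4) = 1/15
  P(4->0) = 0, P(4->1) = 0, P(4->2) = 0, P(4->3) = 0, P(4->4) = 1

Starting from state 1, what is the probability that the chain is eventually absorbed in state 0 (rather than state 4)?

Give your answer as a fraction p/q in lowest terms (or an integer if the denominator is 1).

Let a_i = P(absorbed in 0 | start in state i).
Boundary conditions: a_0 = 1, a_4 = 0.
For each transient state i, a_i = sum_j P(i->j) * a_j:
  a_1 = 1/3*a_0 + 2/5*a_1 + 1/5*a_2 + 1/15*a_3 + 0*a_4
  a_2 = 0*a_0 + 4/15*a_1 + 1/3*a_2 + 1/15*a_3 + 1/3*a_4
  a_3 = 8/15*a_0 + 0*a_1 + 2/15*a_2 + 4/15*a_3 + 1/15*a_4

Substituting a_0 = 1 and a_4 = 0, rearrange to (I - Q) a = r where r[i] = P(i -> 0):
  [3/5, -1/5, -1/15] . (a_1, a_2, a_3) = 1/3
  [-4/15, 2/3, -1/15] . (a_1, a_2, a_3) = 0
  [0, -2/15, 11/15] . (a_1, a_2, a_3) = 8/15

Solving yields:
  a_1 = 161/208
  a_2 = 81/208
  a_3 = 83/104

Starting state is 1, so the absorption probability is a_1 = 161/208.

Answer: 161/208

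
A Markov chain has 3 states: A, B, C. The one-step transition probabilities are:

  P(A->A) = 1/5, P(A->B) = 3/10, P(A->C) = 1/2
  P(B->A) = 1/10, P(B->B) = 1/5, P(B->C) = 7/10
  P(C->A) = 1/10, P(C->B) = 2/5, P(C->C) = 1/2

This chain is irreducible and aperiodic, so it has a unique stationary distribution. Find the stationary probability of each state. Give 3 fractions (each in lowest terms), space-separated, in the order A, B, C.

The stationary distribution satisfies pi = pi * P, i.e.:
  pi_A = 1/5*pi_A + 1/10*pi_B + 1/10*pi_C
  pi_B = 3/10*pi_A + 1/5*pi_B + 2/5*pi_C
  pi_C = 1/2*pi_A + 7/10*pi_B + 1/2*pi_C
with normalization: pi_A + pi_B + pi_C = 1.

Using the first 2 balance equations plus normalization, the linear system A*pi = b is:
  [-4/5, 1/10, 1/10] . pi = 0
  [3/10, -4/5, 2/5] . pi = 0
  [1, 1, 1] . pi = 1

Solving yields:
  pi_A = 1/9
  pi_B = 35/108
  pi_C = 61/108

Verification (pi * P):
  1/9*1/5 + 35/108*1/10 + 61/108*1/10 = 1/9 = pi_A  (ok)
  1/9*3/10 + 35/108*1/5 + 61/108*2/5 = 35/108 = pi_B  (ok)
  1/9*1/2 + 35/108*7/10 + 61/108*1/2 = 61/108 = pi_C  (ok)

Answer: 1/9 35/108 61/108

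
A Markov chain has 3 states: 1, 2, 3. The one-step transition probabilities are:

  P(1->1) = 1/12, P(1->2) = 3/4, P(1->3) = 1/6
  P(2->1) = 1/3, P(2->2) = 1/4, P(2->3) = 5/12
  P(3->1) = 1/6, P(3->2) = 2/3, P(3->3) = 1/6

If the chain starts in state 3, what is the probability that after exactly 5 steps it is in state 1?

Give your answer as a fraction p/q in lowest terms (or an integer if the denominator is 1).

Computing P^5 by repeated multiplication:
P^1 =
  1: [1/12, 3/4, 1/6]
  2: [1/3, 1/4, 5/12]
  3: [1/6, 2/3, 1/6]
P^2 =
  1: [41/144, 13/36, 17/48]
  2: [13/72, 85/144, 11/48]
  3: [19/72, 29/72, 1/3]
P^3 =
  1: [13/64, 311/576, 37/144]
  2: [1/4, 251/576, 181/576]
  3: [61/288, 25/48, 77/288]
P^4 =
  1: [1657/6912, 1585/3456, 695/2304]
  2: [755/3456, 3497/6912, 635/2304]
  3: [815/3456, 1615/3456, 19/64]
P^5 =
  1: [6169/27648, 4567/9216, 3889/13824]
  2: [1609/6912, 4369/9216, 8105/27648]
  3: [3109/13824, 1699/3456, 3919/13824]

(P^5)[3 -> 1] = 3109/13824

Answer: 3109/13824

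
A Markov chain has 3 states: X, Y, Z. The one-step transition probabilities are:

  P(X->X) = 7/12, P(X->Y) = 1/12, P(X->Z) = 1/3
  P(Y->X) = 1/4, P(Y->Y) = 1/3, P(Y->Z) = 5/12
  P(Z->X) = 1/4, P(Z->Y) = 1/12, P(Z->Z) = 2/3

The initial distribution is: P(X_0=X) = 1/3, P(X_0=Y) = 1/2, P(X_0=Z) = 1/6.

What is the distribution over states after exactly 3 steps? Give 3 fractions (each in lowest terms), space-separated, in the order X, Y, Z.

Propagating the distribution step by step (d_{t+1} = d_t * P):
d_0 = (X=1/3, Y=1/2, Z=1/6)
  d_1[X] = 1/3*7/12 + 1/2*1/4 + 1/6*1/4 = 13/36
  d_1[Y] = 1/3*1/12 + 1/2*1/3 + 1/6*1/12 = 5/24
  d_1[Z] = 1/3*1/3 + 1/2*5/12 + 1/6*2/3 = 31/72
d_1 = (X=13/36, Y=5/24, Z=31/72)
  d_2[X] = 13/36*7/12 + 5/24*1/4 + 31/72*1/4 = 10/27
  d_2[Y] = 13/36*1/12 + 5/24*1/3 + 31/72*1/12 = 13/96
  d_2[Z] = 13/36*1/3 + 5/24*5/12 + 31/72*2/3 = 427/864
d_2 = (X=10/27, Y=13/96, Z=427/864)
  d_3[X] = 10/27*7/12 + 13/96*1/4 + 427/864*1/4 = 121/324
  d_3[Y] = 10/27*1/12 + 13/96*1/3 + 427/864*1/12 = 15/128
  d_3[Z] = 10/27*1/3 + 13/96*5/12 + 427/864*2/3 = 5281/10368
d_3 = (X=121/324, Y=15/128, Z=5281/10368)

Answer: 121/324 15/128 5281/10368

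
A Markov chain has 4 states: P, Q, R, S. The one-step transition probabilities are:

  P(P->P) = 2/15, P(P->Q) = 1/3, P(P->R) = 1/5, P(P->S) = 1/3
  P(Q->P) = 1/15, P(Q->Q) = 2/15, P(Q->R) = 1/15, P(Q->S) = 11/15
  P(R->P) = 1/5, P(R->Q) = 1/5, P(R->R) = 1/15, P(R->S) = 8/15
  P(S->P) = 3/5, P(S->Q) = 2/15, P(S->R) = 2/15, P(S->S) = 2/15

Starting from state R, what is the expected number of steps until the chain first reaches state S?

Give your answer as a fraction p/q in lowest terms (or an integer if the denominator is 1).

Answer: 975/529

Derivation:
Let h_i = expected steps to first reach S from state i.
Boundary: h_S = 0.
First-step equations for the other states:
  h_P = 1 + 2/15*h_P + 1/3*h_Q + 1/5*h_R + 1/3*h_S
  h_Q = 1 + 1/15*h_P + 2/15*h_Q + 1/15*h_R + 11/15*h_S
  h_R = 1 + 1/5*h_P + 1/5*h_Q + 1/15*h_R + 8/15*h_S

Substituting h_S = 0 and rearranging gives the linear system (I - Q) h = 1:
  [13/15, -1/3, -1/5] . (h_P, h_Q, h_R) = 1
  [-1/15, 13/15, -1/15] . (h_P, h_Q, h_R) = 1
  [-1/5, -1/5, 14/15] . (h_P, h_Q, h_R) = 1

Solving yields:
  h_P = 2265/1058
  h_Q = 1545/1058
  h_R = 975/529

Starting state is R, so the expected hitting time is h_R = 975/529.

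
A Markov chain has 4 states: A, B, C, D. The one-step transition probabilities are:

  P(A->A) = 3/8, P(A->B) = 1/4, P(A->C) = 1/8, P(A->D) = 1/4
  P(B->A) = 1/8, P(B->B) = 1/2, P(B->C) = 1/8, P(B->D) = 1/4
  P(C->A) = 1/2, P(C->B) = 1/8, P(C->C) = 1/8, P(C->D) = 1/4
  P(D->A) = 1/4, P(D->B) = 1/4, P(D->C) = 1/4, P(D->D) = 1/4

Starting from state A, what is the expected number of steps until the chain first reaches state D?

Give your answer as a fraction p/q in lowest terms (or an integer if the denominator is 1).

Answer: 4

Derivation:
Let h_i = expected steps to first reach D from state i.
Boundary: h_D = 0.
First-step equations for the other states:
  h_A = 1 + 3/8*h_A + 1/4*h_B + 1/8*h_C + 1/4*h_D
  h_B = 1 + 1/8*h_A + 1/2*h_B + 1/8*h_C + 1/4*h_D
  h_C = 1 + 1/2*h_A + 1/8*h_B + 1/8*h_C + 1/4*h_D

Substituting h_D = 0 and rearranging gives the linear system (I - Q) h = 1:
  [5/8, -1/4, -1/8] . (h_A, h_B, h_C) = 1
  [-1/8, 1/2, -1/8] . (h_A, h_B, h_C) = 1
  [-1/2, -1/8, 7/8] . (h_A, h_B, h_C) = 1

Solving yields:
  h_A = 4
  h_B = 4
  h_C = 4

Starting state is A, so the expected hitting time is h_A = 4.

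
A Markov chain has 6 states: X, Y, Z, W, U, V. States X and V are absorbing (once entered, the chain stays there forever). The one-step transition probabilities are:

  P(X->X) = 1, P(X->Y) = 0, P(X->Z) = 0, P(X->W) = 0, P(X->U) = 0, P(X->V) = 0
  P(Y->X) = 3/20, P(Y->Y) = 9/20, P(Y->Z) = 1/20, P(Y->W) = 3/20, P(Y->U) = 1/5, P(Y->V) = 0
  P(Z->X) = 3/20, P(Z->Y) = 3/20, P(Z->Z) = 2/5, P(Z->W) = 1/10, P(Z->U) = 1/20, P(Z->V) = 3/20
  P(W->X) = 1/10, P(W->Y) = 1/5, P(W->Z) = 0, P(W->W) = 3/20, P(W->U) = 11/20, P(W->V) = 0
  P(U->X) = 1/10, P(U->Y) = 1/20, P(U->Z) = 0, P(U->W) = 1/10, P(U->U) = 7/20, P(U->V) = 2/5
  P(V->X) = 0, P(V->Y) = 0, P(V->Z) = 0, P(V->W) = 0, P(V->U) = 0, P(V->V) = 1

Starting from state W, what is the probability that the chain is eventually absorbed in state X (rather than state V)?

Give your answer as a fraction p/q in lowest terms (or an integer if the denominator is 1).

Let a_i = P(absorbed in X | start in state i).
Boundary conditions: a_X = 1, a_V = 0.
For each transient state i, a_i = sum_j P(i->j) * a_j:
  a_Y = 3/20*a_X + 9/20*a_Y + 1/20*a_Z + 3/20*a_W + 1/5*a_U + 0*a_V
  a_Z = 3/20*a_X + 3/20*a_Y + 2/5*a_Z + 1/10*a_W + 1/20*a_U + 3/20*a_V
  a_W = 1/10*a_X + 1/5*a_Y + 0*a_Z + 3/20*a_W + 11/20*a_U + 0*a_V
  a_U = 1/10*a_X + 1/20*a_Y + 0*a_Z + 1/10*a_W + 7/20*a_U + 2/5*a_V

Substituting a_X = 1 and a_V = 0, rearrange to (I - Q) a = r where r[i] = P(i -> X):
  [11/20, -1/20, -3/20, -1/5] . (a_Y, a_Z, a_W, a_U) = 3/20
  [-3/20, 3/5, -1/10, -1/20] . (a_Y, a_Z, a_W, a_U) = 3/20
  [-1/5, 0, 17/20, -11/20] . (a_Y, a_Z, a_W, a_U) = 1/10
  [-1/20, 0, -1/10, 13/20] . (a_Y, a_Z, a_W, a_U) = 1/10

Solving yields:
  a_Y = 11447/22052
  a_Z = 2584/5513
  a_W = 8943/22052
  a_U = 5649/22052

Starting state is W, so the absorption probability is a_W = 8943/22052.

Answer: 8943/22052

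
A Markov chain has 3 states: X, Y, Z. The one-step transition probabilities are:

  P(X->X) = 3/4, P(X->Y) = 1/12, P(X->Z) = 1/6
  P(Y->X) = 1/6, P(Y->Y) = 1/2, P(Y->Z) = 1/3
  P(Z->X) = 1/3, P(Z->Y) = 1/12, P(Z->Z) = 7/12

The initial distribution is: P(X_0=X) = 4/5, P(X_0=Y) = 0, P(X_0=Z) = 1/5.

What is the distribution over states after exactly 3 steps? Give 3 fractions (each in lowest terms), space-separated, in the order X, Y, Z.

Propagating the distribution step by step (d_{t+1} = d_t * P):
d_0 = (X=4/5, Y=0, Z=1/5)
  d_1[X] = 4/5*3/4 + 0*1/6 + 1/5*1/3 = 2/3
  d_1[Y] = 4/5*1/12 + 0*1/2 + 1/5*1/12 = 1/12
  d_1[Z] = 4/5*1/6 + 0*1/3 + 1/5*7/12 = 1/4
d_1 = (X=2/3, Y=1/12, Z=1/4)
  d_2[X] = 2/3*3/4 + 1/12*1/6 + 1/4*1/3 = 43/72
  d_2[Y] = 2/3*1/12 + 1/12*1/2 + 1/4*1/12 = 17/144
  d_2[Z] = 2/3*1/6 + 1/12*1/3 + 1/4*7/12 = 41/144
d_2 = (X=43/72, Y=17/144, Z=41/144)
  d_3[X] = 43/72*3/4 + 17/144*1/6 + 41/144*1/3 = 9/16
  d_3[Y] = 43/72*1/12 + 17/144*1/2 + 41/144*1/12 = 229/1728
  d_3[Z] = 43/72*1/6 + 17/144*1/3 + 41/144*7/12 = 527/1728
d_3 = (X=9/16, Y=229/1728, Z=527/1728)

Answer: 9/16 229/1728 527/1728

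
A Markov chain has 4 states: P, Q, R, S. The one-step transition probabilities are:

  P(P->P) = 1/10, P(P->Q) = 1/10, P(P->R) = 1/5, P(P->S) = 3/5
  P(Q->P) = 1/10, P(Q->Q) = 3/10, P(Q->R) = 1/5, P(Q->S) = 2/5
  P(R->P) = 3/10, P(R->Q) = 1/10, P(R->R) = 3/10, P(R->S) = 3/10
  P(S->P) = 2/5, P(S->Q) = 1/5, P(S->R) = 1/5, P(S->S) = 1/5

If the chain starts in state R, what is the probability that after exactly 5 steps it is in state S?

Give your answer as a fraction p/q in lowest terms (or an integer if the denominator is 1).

Answer: 35617/100000

Derivation:
Computing P^5 by repeated multiplication:
P^1 =
  P: [1/10, 1/10, 1/5, 3/5]
  Q: [1/10, 3/10, 1/5, 2/5]
  R: [3/10, 1/10, 3/10, 3/10]
  S: [2/5, 1/5, 1/5, 1/5]
P^2 =
  P: [8/25, 9/50, 11/50, 7/25]
  Q: [13/50, 1/5, 11/50, 8/25]
  R: [1/4, 3/20, 23/100, 37/100]
  S: [1/5, 4/25, 11/50, 21/50]
P^3 =
  P: [57/250, 41/250, 111/500, 193/500]
  Q: [6/25, 43/250, 111/500, 183/500]
  R: [257/1000, 167/1000, 223/1000, 353/1000]
  S: [27/100, 87/500, 111/500, 167/500]
P^4 =
  P: [1301/5000, 857/5000, 1111/5000, 1731/5000]
  Q: [1271/5000, 171/1000, 1111/5000, 1763/5000]
  R: [501/2000, 1687/10000, 2223/10000, 717/2000]
  S: [1223/5000, 841/5000, 1111/5000, 73/200]
P^5 =
  P: [2483/10000, 1689/10000, 11111/50000, 18029/50000]
  Q: [12511/50000, 8473/50000, 11111/50000, 3581/10000]
  R: [25201/100000, 16959/100000, 22223/100000, 35617/100000]
  S: [12697/50000, 8507/50000, 11111/50000, 3537/10000]

(P^5)[R -> S] = 35617/100000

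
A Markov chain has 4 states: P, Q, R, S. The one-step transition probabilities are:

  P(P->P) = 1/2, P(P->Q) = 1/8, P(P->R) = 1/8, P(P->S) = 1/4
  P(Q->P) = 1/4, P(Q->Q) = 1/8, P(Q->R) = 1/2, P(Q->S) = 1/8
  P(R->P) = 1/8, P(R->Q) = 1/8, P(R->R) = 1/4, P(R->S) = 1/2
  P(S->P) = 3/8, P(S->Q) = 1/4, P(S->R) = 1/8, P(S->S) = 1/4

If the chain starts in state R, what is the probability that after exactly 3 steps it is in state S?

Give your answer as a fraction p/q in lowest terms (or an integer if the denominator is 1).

Answer: 71/256

Derivation:
Computing P^3 by repeated multiplication:
P^1 =
  P: [1/2, 1/8, 1/8, 1/4]
  Q: [1/4, 1/8, 1/2, 1/8]
  R: [1/8, 1/8, 1/4, 1/2]
  S: [3/8, 1/4, 1/8, 1/4]
P^2 =
  P: [25/64, 5/32, 3/16, 17/64]
  Q: [17/64, 9/64, 15/64, 23/64]
  R: [5/16, 3/16, 13/64, 19/64]
  S: [23/64, 5/32, 15/64, 1/4]
P^3 =
  P: [183/512, 81/512, 53/256, 71/256]
  Q: [85/256, 87/512, 53/256, 149/512]
  R: [87/256, 83/512, 113/512, 71/256]
  S: [175/512, 5/32, 109/512, 37/128]

(P^3)[R -> S] = 71/256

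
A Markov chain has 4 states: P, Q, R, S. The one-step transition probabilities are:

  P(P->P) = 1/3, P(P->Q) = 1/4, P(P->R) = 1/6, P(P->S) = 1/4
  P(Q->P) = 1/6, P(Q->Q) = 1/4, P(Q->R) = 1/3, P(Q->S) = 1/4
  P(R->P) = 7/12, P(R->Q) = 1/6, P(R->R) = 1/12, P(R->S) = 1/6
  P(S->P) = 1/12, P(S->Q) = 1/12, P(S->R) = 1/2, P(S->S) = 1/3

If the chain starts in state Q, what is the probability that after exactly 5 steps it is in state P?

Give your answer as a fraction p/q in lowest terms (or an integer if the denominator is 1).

Computing P^5 by repeated multiplication:
P^1 =
  P: [1/3, 1/4, 1/6, 1/4]
  Q: [1/6, 1/4, 1/3, 1/4]
  R: [7/12, 1/6, 1/12, 1/6]
  S: [1/12, 1/12, 1/2, 1/3]
P^2 =
  P: [13/48, 7/36, 5/18, 37/144]
  Q: [5/16, 13/72, 19/72, 35/144]
  R: [41/144, 31/144, 35/144, 37/144]
  S: [13/36, 11/72, 1/4, 17/72]
P^3 =
  P: [529/1728, 53/288, 113/432, 143/576]
  Q: [533/1728, 3/16, 221/864, 143/576]
  R: [127/432, 323/1728, 463/1728, 217/864]
  S: [269/864, 41/216, 1/4, 215/864]
P^4 =
  P: [235/768, 1937/10368, 1339/5184, 5161/20736]
  Q: [2101/6912, 971/5184, 2689/10368, 5171/20736]
  R: [6353/20736, 3853/20736, 5375/20736, 5155/20736]
  S: [3131/10368, 973/5184, 25/96, 2591/10368]
P^5 =
  P: [75781/248832, 2585/13824, 16127/62208, 20671/82944]
  Q: [75797/248832, 1937/10368, 32273/124416, 6889/27648]
  R: [37949/124416, 46523/248832, 64423/248832, 15497/62208]
  S: [37907/124416, 11611/62208, 299/1152, 30995/124416]

(P^5)[Q -> P] = 75797/248832

Answer: 75797/248832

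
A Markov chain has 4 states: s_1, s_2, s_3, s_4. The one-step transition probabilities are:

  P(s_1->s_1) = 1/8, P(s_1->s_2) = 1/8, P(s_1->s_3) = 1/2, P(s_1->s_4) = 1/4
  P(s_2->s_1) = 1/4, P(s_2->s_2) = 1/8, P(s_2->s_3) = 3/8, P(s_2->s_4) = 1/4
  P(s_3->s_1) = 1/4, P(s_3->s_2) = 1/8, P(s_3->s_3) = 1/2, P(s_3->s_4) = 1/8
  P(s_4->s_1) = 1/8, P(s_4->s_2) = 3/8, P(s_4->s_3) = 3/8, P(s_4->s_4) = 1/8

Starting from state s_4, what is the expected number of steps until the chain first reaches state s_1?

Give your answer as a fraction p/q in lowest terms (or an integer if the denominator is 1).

Answer: 112/23

Derivation:
Let h_i = expected steps to first reach s_1 from state i.
Boundary: h_s_1 = 0.
First-step equations for the other states:
  h_s_2 = 1 + 1/4*h_s_1 + 1/8*h_s_2 + 3/8*h_s_3 + 1/4*h_s_4
  h_s_3 = 1 + 1/4*h_s_1 + 1/8*h_s_2 + 1/2*h_s_3 + 1/8*h_s_4
  h_s_4 = 1 + 1/8*h_s_1 + 3/8*h_s_2 + 3/8*h_s_3 + 1/8*h_s_4

Substituting h_s_1 = 0 and rearranging gives the linear system (I - Q) h = 1:
  [7/8, -3/8, -1/4] . (h_s_2, h_s_3, h_s_4) = 1
  [-1/8, 1/2, -1/8] . (h_s_2, h_s_3, h_s_4) = 1
  [-3/8, -3/8, 7/8] . (h_s_2, h_s_3, h_s_4) = 1

Solving yields:
  h_s_2 = 504/115
  h_s_3 = 496/115
  h_s_4 = 112/23

Starting state is s_4, so the expected hitting time is h_s_4 = 112/23.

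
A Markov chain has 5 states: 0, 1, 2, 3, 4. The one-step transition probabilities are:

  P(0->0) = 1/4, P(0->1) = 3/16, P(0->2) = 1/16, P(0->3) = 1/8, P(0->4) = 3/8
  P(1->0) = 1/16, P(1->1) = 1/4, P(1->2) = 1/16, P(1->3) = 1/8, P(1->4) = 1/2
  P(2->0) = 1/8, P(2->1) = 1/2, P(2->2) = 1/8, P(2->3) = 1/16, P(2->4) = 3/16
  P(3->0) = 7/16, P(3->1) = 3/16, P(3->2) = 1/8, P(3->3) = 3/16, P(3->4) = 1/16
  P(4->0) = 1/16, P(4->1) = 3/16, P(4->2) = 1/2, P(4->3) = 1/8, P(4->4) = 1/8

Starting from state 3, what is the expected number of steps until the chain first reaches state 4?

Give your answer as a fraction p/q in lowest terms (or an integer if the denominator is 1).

Answer: 36400/9463

Derivation:
Let h_i = expected steps to first reach 4 from state i.
Boundary: h_4 = 0.
First-step equations for the other states:
  h_0 = 1 + 1/4*h_0 + 3/16*h_1 + 1/16*h_2 + 1/8*h_3 + 3/8*h_4
  h_1 = 1 + 1/16*h_0 + 1/4*h_1 + 1/16*h_2 + 1/8*h_3 + 1/2*h_4
  h_2 = 1 + 1/8*h_0 + 1/2*h_1 + 1/8*h_2 + 1/16*h_3 + 3/16*h_4
  h_3 = 1 + 7/16*h_0 + 3/16*h_1 + 1/8*h_2 + 3/16*h_3 + 1/16*h_4

Substituting h_4 = 0 and rearranging gives the linear system (I - Q) h = 1:
  [3/4, -3/16, -1/16, -1/8] . (h_0, h_1, h_2, h_3) = 1
  [-1/16, 3/4, -1/16, -1/8] . (h_0, h_1, h_2, h_3) = 1
  [-1/8, -1/2, 7/8, -1/16] . (h_0, h_1, h_2, h_3) = 1
  [-7/16, -3/16, -1/8, 13/16] . (h_0, h_1, h_2, h_3) = 1

Solving yields:
  h_0 = 27120/9463
  h_1 = 23504/9463
  h_2 = 30720/9463
  h_3 = 36400/9463

Starting state is 3, so the expected hitting time is h_3 = 36400/9463.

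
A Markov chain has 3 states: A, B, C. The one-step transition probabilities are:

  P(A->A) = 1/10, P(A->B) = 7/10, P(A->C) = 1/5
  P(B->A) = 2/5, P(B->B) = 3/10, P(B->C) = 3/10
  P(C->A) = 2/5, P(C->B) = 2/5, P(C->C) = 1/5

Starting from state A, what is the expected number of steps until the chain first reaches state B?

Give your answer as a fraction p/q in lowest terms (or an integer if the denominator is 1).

Answer: 25/16

Derivation:
Let h_i = expected steps to first reach B from state i.
Boundary: h_B = 0.
First-step equations for the other states:
  h_A = 1 + 1/10*h_A + 7/10*h_B + 1/5*h_C
  h_C = 1 + 2/5*h_A + 2/5*h_B + 1/5*h_C

Substituting h_B = 0 and rearranging gives the linear system (I - Q) h = 1:
  [9/10, -1/5] . (h_A, h_C) = 1
  [-2/5, 4/5] . (h_A, h_C) = 1

Solving yields:
  h_A = 25/16
  h_C = 65/32

Starting state is A, so the expected hitting time is h_A = 25/16.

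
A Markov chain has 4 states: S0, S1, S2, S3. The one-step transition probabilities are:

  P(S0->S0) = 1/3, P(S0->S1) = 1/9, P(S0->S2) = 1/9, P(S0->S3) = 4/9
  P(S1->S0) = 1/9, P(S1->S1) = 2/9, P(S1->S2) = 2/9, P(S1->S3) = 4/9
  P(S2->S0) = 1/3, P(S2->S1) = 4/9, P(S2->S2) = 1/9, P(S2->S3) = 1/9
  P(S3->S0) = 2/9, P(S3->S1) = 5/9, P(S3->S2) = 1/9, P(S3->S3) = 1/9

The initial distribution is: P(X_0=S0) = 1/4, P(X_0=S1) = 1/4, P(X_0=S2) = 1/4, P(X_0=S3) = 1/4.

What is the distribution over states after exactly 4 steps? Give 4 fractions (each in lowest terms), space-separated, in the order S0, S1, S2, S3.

Answer: 5959/26244 2146/6561 3883/26244 1303/4374

Derivation:
Propagating the distribution step by step (d_{t+1} = d_t * P):
d_0 = (S0=1/4, S1=1/4, S2=1/4, S3=1/4)
  d_1[S0] = 1/4*1/3 + 1/4*1/9 + 1/4*1/3 + 1/4*2/9 = 1/4
  d_1[S1] = 1/4*1/9 + 1/4*2/9 + 1/4*4/9 + 1/4*5/9 = 1/3
  d_1[S2] = 1/4*1/9 + 1/4*2/9 + 1/4*1/9 + 1/4*1/9 = 5/36
  d_1[S3] = 1/4*4/9 + 1/4*4/9 + 1/4*1/9 + 1/4*1/9 = 5/18
d_1 = (S0=1/4, S1=1/3, S2=5/36, S3=5/18)
  d_2[S0] = 1/4*1/3 + 1/3*1/9 + 5/36*1/3 + 5/18*2/9 = 37/162
  d_2[S1] = 1/4*1/9 + 1/3*2/9 + 5/36*4/9 + 5/18*5/9 = 103/324
  d_2[S2] = 1/4*1/9 + 1/3*2/9 + 5/36*1/9 + 5/18*1/9 = 4/27
  d_2[S3] = 1/4*4/9 + 1/3*4/9 + 5/36*1/9 + 5/18*1/9 = 11/36
d_2 = (S0=37/162, S1=103/324, S2=4/27, S3=11/36)
  d_3[S0] = 37/162*1/3 + 103/324*1/9 + 4/27*1/3 + 11/36*2/9 = 667/2916
  d_3[S1] = 37/162*1/9 + 103/324*2/9 + 4/27*4/9 + 11/36*5/9 = 967/2916
  d_3[S2] = 37/162*1/9 + 103/324*2/9 + 4/27*1/9 + 11/36*1/9 = 427/2916
  d_3[S3] = 37/162*4/9 + 103/324*4/9 + 4/27*1/9 + 11/36*1/9 = 95/324
d_3 = (S0=667/2916, S1=967/2916, S2=427/2916, S3=95/324)
  d_4[S0] = 667/2916*1/3 + 967/2916*1/9 + 427/2916*1/3 + 95/324*2/9 = 5959/26244
  d_4[S1] = 667/2916*1/9 + 967/2916*2/9 + 427/2916*4/9 + 95/324*5/9 = 2146/6561
  d_4[S2] = 667/2916*1/9 + 967/2916*2/9 + 427/2916*1/9 + 95/324*1/9 = 3883/26244
  d_4[S3] = 667/2916*4/9 + 967/2916*4/9 + 427/2916*1/9 + 95/324*1/9 = 1303/4374
d_4 = (S0=5959/26244, S1=2146/6561, S2=3883/26244, S3=1303/4374)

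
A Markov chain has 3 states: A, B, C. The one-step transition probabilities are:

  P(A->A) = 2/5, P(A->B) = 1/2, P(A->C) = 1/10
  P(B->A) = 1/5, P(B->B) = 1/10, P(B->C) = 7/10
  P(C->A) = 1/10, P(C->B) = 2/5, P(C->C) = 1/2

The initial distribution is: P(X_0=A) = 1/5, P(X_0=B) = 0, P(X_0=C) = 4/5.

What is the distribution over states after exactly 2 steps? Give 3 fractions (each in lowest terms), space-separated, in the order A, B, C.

Propagating the distribution step by step (d_{t+1} = d_t * P):
d_0 = (A=1/5, B=0, C=4/5)
  d_1[A] = 1/5*2/5 + 0*1/5 + 4/5*1/10 = 4/25
  d_1[B] = 1/5*1/2 + 0*1/10 + 4/5*2/5 = 21/50
  d_1[C] = 1/5*1/10 + 0*7/10 + 4/5*1/2 = 21/50
d_1 = (A=4/25, B=21/50, C=21/50)
  d_2[A] = 4/25*2/5 + 21/50*1/5 + 21/50*1/10 = 19/100
  d_2[B] = 4/25*1/2 + 21/50*1/10 + 21/50*2/5 = 29/100
  d_2[C] = 4/25*1/10 + 21/50*7/10 + 21/50*1/2 = 13/25
d_2 = (A=19/100, B=29/100, C=13/25)

Answer: 19/100 29/100 13/25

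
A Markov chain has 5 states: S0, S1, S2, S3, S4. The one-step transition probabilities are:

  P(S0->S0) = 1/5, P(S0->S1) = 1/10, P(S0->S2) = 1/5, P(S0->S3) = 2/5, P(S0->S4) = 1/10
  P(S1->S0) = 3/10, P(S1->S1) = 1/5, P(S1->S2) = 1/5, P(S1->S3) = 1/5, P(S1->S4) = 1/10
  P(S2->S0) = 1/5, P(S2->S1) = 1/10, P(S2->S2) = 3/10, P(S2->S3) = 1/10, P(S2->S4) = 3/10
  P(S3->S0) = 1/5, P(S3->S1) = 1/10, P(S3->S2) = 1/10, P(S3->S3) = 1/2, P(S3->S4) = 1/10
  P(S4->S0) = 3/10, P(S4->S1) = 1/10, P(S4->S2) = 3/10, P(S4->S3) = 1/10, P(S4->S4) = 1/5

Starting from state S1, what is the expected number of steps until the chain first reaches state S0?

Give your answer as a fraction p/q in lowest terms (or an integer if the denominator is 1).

Answer: 1355/346

Derivation:
Let h_i = expected steps to first reach S0 from state i.
Boundary: h_S0 = 0.
First-step equations for the other states:
  h_S1 = 1 + 3/10*h_S0 + 1/5*h_S1 + 1/5*h_S2 + 1/5*h_S3 + 1/10*h_S4
  h_S2 = 1 + 1/5*h_S0 + 1/10*h_S1 + 3/10*h_S2 + 1/10*h_S3 + 3/10*h_S4
  h_S3 = 1 + 1/5*h_S0 + 1/10*h_S1 + 1/10*h_S2 + 1/2*h_S3 + 1/10*h_S4
  h_S4 = 1 + 3/10*h_S0 + 1/10*h_S1 + 3/10*h_S2 + 1/10*h_S3 + 1/5*h_S4

Substituting h_S0 = 0 and rearranging gives the linear system (I - Q) h = 1:
  [4/5, -1/5, -1/5, -1/10] . (h_S1, h_S2, h_S3, h_S4) = 1
  [-1/10, 7/10, -1/10, -3/10] . (h_S1, h_S2, h_S3, h_S4) = 1
  [-1/10, -1/10, 1/2, -1/10] . (h_S1, h_S2, h_S3, h_S4) = 1
  [-1/10, -3/10, -1/10, 4/5] . (h_S1, h_S2, h_S3, h_S4) = 1

Solving yields:
  h_S1 = 1355/346
  h_S2 = 1485/346
  h_S3 = 765/173
  h_S4 = 675/173

Starting state is S1, so the expected hitting time is h_S1 = 1355/346.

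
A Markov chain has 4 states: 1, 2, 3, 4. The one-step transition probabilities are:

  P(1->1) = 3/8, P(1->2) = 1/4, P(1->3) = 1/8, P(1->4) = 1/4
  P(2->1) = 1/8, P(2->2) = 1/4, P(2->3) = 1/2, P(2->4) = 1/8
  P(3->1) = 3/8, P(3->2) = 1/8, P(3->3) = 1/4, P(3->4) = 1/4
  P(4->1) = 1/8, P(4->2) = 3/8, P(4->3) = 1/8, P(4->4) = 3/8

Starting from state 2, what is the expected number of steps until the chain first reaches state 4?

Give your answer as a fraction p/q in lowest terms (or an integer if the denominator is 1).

Let h_i = expected steps to first reach 4 from state i.
Boundary: h_4 = 0.
First-step equations for the other states:
  h_1 = 1 + 3/8*h_1 + 1/4*h_2 + 1/8*h_3 + 1/4*h_4
  h_2 = 1 + 1/8*h_1 + 1/4*h_2 + 1/2*h_3 + 1/8*h_4
  h_3 = 1 + 3/8*h_1 + 1/8*h_2 + 1/4*h_3 + 1/4*h_4

Substituting h_4 = 0 and rearranging gives the linear system (I - Q) h = 1:
  [5/8, -1/4, -1/8] . (h_1, h_2, h_3) = 1
  [-1/8, 3/4, -1/2] . (h_1, h_2, h_3) = 1
  [-3/8, -1/8, 3/4] . (h_1, h_2, h_3) = 1

Solving yields:
  h_1 = 472/105
  h_2 = 176/35
  h_3 = 464/105

Starting state is 2, so the expected hitting time is h_2 = 176/35.

Answer: 176/35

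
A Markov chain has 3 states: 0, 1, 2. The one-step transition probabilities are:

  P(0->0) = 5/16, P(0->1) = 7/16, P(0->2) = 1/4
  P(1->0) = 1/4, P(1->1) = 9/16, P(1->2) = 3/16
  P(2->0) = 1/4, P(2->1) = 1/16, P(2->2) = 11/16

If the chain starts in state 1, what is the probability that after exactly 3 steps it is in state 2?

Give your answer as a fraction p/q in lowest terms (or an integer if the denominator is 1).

Answer: 361/1024

Derivation:
Computing P^3 by repeated multiplication:
P^1 =
  0: [5/16, 7/16, 1/4]
  1: [1/4, 9/16, 3/16]
  2: [1/4, 1/16, 11/16]
P^2 =
  0: [69/256, 51/128, 85/256]
  1: [17/64, 7/16, 19/64]
  2: [17/64, 3/16, 35/64]
P^3 =
  0: [1093/4096, 743/2048, 1517/4096]
  1: [273/1024, 195/512, 361/1024]
  2: [273/1024, 131/512, 489/1024]

(P^3)[1 -> 2] = 361/1024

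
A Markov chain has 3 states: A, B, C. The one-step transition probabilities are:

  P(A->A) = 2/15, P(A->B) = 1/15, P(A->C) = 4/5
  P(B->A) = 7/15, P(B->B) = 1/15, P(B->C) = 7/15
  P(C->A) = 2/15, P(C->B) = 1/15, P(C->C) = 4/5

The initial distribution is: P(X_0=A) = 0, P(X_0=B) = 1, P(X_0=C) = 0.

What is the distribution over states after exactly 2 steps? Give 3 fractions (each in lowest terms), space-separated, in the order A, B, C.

Answer: 7/45 1/15 7/9

Derivation:
Propagating the distribution step by step (d_{t+1} = d_t * P):
d_0 = (A=0, B=1, C=0)
  d_1[A] = 0*2/15 + 1*7/15 + 0*2/15 = 7/15
  d_1[B] = 0*1/15 + 1*1/15 + 0*1/15 = 1/15
  d_1[C] = 0*4/5 + 1*7/15 + 0*4/5 = 7/15
d_1 = (A=7/15, B=1/15, C=7/15)
  d_2[A] = 7/15*2/15 + 1/15*7/15 + 7/15*2/15 = 7/45
  d_2[B] = 7/15*1/15 + 1/15*1/15 + 7/15*1/15 = 1/15
  d_2[C] = 7/15*4/5 + 1/15*7/15 + 7/15*4/5 = 7/9
d_2 = (A=7/45, B=1/15, C=7/9)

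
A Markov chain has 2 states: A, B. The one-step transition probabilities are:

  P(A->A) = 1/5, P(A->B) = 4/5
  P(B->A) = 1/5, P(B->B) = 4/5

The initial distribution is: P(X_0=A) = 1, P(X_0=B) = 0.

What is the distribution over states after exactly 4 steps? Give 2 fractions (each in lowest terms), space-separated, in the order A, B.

Answer: 1/5 4/5

Derivation:
Propagating the distribution step by step (d_{t+1} = d_t * P):
d_0 = (A=1, B=0)
  d_1[A] = 1*1/5 + 0*1/5 = 1/5
  d_1[B] = 1*4/5 + 0*4/5 = 4/5
d_1 = (A=1/5, B=4/5)
  d_2[A] = 1/5*1/5 + 4/5*1/5 = 1/5
  d_2[B] = 1/5*4/5 + 4/5*4/5 = 4/5
d_2 = (A=1/5, B=4/5)
  d_3[A] = 1/5*1/5 + 4/5*1/5 = 1/5
  d_3[B] = 1/5*4/5 + 4/5*4/5 = 4/5
d_3 = (A=1/5, B=4/5)
  d_4[A] = 1/5*1/5 + 4/5*1/5 = 1/5
  d_4[B] = 1/5*4/5 + 4/5*4/5 = 4/5
d_4 = (A=1/5, B=4/5)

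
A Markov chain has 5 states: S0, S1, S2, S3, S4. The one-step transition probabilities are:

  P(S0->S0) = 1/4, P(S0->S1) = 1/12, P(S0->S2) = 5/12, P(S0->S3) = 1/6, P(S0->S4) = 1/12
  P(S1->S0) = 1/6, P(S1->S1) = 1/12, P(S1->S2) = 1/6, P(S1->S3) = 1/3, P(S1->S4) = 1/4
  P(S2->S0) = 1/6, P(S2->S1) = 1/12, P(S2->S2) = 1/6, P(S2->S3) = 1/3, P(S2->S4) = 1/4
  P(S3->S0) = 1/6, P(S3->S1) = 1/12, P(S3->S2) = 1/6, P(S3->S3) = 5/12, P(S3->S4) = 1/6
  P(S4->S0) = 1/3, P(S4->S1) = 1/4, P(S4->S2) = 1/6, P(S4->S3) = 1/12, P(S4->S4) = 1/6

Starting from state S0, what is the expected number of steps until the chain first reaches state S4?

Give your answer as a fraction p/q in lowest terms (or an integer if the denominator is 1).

Answer: 188/31

Derivation:
Let h_i = expected steps to first reach S4 from state i.
Boundary: h_S4 = 0.
First-step equations for the other states:
  h_S0 = 1 + 1/4*h_S0 + 1/12*h_S1 + 5/12*h_S2 + 1/6*h_S3 + 1/12*h_S4
  h_S1 = 1 + 1/6*h_S0 + 1/12*h_S1 + 1/6*h_S2 + 1/3*h_S3 + 1/4*h_S4
  h_S2 = 1 + 1/6*h_S0 + 1/12*h_S1 + 1/6*h_S2 + 1/3*h_S3 + 1/4*h_S4
  h_S3 = 1 + 1/6*h_S0 + 1/12*h_S1 + 1/6*h_S2 + 5/12*h_S3 + 1/6*h_S4

Substituting h_S4 = 0 and rearranging gives the linear system (I - Q) h = 1:
  [3/4, -1/12, -5/12, -1/6] . (h_S0, h_S1, h_S2, h_S3) = 1
  [-1/6, 11/12, -1/6, -1/3] . (h_S0, h_S1, h_S2, h_S3) = 1
  [-1/6, -1/12, 5/6, -1/3] . (h_S0, h_S1, h_S2, h_S3) = 1
  [-1/6, -1/12, -1/6, 7/12] . (h_S0, h_S1, h_S2, h_S3) = 1

Solving yields:
  h_S0 = 188/31
  h_S1 = 484/93
  h_S2 = 484/93
  h_S3 = 176/31

Starting state is S0, so the expected hitting time is h_S0 = 188/31.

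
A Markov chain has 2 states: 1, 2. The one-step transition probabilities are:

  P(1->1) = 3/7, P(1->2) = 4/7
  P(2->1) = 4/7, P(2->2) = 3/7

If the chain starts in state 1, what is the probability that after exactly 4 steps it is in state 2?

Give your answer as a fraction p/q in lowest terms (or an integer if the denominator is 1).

Computing P^4 by repeated multiplication:
P^1 =
  1: [3/7, 4/7]
  2: [4/7, 3/7]
P^2 =
  1: [25/49, 24/49]
  2: [24/49, 25/49]
P^3 =
  1: [171/343, 172/343]
  2: [172/343, 171/343]
P^4 =
  1: [1201/2401, 1200/2401]
  2: [1200/2401, 1201/2401]

(P^4)[1 -> 2] = 1200/2401

Answer: 1200/2401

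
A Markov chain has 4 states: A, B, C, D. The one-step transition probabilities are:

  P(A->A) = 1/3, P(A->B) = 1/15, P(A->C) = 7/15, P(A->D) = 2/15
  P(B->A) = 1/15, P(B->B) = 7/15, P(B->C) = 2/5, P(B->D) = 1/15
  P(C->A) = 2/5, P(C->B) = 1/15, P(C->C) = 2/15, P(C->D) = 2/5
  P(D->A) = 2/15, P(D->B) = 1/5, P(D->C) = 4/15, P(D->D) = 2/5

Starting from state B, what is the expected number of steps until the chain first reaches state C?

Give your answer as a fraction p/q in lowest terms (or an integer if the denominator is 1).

Let h_i = expected steps to first reach C from state i.
Boundary: h_C = 0.
First-step equations for the other states:
  h_A = 1 + 1/3*h_A + 1/15*h_B + 7/15*h_C + 2/15*h_D
  h_B = 1 + 1/15*h_A + 7/15*h_B + 2/5*h_C + 1/15*h_D
  h_D = 1 + 2/15*h_A + 1/5*h_B + 4/15*h_C + 2/5*h_D

Substituting h_C = 0 and rearranging gives the linear system (I - Q) h = 1:
  [2/3, -1/15, -2/15] . (h_A, h_B, h_D) = 1
  [-1/15, 8/15, -1/15] . (h_A, h_B, h_D) = 1
  [-2/15, -1/5, 3/5] . (h_A, h_B, h_D) = 1

Solving yields:
  h_A = 1515/641
  h_B = 1635/641
  h_D = 1950/641

Starting state is B, so the expected hitting time is h_B = 1635/641.

Answer: 1635/641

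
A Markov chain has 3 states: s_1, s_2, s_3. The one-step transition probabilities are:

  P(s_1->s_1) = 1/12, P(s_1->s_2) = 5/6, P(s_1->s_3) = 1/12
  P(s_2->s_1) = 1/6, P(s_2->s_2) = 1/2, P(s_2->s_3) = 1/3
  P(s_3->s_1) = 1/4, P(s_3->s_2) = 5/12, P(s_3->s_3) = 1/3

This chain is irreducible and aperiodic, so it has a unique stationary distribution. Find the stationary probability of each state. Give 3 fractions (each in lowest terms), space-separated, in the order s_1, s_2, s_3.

The stationary distribution satisfies pi = pi * P, i.e.:
  pi_s_1 = 1/12*pi_s_1 + 1/6*pi_s_2 + 1/4*pi_s_3
  pi_s_2 = 5/6*pi_s_1 + 1/2*pi_s_2 + 5/12*pi_s_3
  pi_s_3 = 1/12*pi_s_1 + 1/3*pi_s_2 + 1/3*pi_s_3
with normalization: pi_s_1 + pi_s_2 + pi_s_3 = 1.

Using the first 2 balance equations plus normalization, the linear system A*pi = b is:
  [-11/12, 1/6, 1/4] . pi = 0
  [5/6, -1/2, 5/12] . pi = 0
  [1, 1, 1] . pi = 1

Solving yields:
  pi_s_1 = 28/159
  pi_s_2 = 85/159
  pi_s_3 = 46/159

Verification (pi * P):
  28/159*1/12 + 85/159*1/6 + 46/159*1/4 = 28/159 = pi_s_1  (ok)
  28/159*5/6 + 85/159*1/2 + 46/159*5/12 = 85/159 = pi_s_2  (ok)
  28/159*1/12 + 85/159*1/3 + 46/159*1/3 = 46/159 = pi_s_3  (ok)

Answer: 28/159 85/159 46/159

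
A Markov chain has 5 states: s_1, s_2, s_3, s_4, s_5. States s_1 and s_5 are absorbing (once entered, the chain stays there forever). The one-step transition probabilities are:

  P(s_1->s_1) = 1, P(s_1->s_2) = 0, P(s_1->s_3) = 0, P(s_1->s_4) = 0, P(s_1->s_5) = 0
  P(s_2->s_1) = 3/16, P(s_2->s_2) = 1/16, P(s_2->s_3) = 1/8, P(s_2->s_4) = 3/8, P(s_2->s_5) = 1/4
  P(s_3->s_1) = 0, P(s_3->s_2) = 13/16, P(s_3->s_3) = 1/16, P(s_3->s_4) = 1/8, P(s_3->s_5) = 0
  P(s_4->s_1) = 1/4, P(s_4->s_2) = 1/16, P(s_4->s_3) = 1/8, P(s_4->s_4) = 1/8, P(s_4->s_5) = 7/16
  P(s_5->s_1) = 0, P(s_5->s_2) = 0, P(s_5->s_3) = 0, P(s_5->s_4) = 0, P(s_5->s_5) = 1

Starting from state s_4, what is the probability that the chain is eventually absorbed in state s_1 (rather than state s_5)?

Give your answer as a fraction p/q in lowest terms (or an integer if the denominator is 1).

Let a_i = P(absorbed in s_1 | start in state i).
Boundary conditions: a_s_1 = 1, a_s_5 = 0.
For each transient state i, a_i = sum_j P(i->j) * a_j:
  a_s_2 = 3/16*a_s_1 + 1/16*a_s_2 + 1/8*a_s_3 + 3/8*a_s_4 + 1/4*a_s_5
  a_s_3 = 0*a_s_1 + 13/16*a_s_2 + 1/16*a_s_3 + 1/8*a_s_4 + 0*a_s_5
  a_s_4 = 1/4*a_s_1 + 1/16*a_s_2 + 1/8*a_s_3 + 1/8*a_s_4 + 7/16*a_s_5

Substituting a_s_1 = 1 and a_s_5 = 0, rearrange to (I - Q) a = r where r[i] = P(i -> s_1):
  [15/16, -1/8, -3/8] . (a_s_2, a_s_3, a_s_4) = 3/16
  [-13/16, 15/16, -1/8] . (a_s_2, a_s_3, a_s_4) = 0
  [-1/16, -1/8, 7/8] . (a_s_2, a_s_3, a_s_4) = 1/4

Solving yields:
  a_s_2 = 497/1238
  a_s_3 = 246/619
  a_s_4 = 919/2476

Starting state is s_4, so the absorption probability is a_s_4 = 919/2476.

Answer: 919/2476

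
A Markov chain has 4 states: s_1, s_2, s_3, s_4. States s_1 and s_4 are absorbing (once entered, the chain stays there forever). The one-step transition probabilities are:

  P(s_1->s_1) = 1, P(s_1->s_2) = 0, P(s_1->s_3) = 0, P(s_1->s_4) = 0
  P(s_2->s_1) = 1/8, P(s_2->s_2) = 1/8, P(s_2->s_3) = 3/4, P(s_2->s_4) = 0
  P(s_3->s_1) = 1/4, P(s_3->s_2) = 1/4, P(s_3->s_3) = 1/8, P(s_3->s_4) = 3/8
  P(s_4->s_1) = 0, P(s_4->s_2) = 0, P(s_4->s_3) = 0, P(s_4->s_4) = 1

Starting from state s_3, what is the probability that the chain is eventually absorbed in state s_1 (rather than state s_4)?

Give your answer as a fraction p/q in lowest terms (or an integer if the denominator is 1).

Answer: 16/37

Derivation:
Let a_i = P(absorbed in s_1 | start in state i).
Boundary conditions: a_s_1 = 1, a_s_4 = 0.
For each transient state i, a_i = sum_j P(i->j) * a_j:
  a_s_2 = 1/8*a_s_1 + 1/8*a_s_2 + 3/4*a_s_3 + 0*a_s_4
  a_s_3 = 1/4*a_s_1 + 1/4*a_s_2 + 1/8*a_s_3 + 3/8*a_s_4

Substituting a_s_1 = 1 and a_s_4 = 0, rearrange to (I - Q) a = r where r[i] = P(i -> s_1):
  [7/8, -3/4] . (a_s_2, a_s_3) = 1/8
  [-1/4, 7/8] . (a_s_2, a_s_3) = 1/4

Solving yields:
  a_s_2 = 19/37
  a_s_3 = 16/37

Starting state is s_3, so the absorption probability is a_s_3 = 16/37.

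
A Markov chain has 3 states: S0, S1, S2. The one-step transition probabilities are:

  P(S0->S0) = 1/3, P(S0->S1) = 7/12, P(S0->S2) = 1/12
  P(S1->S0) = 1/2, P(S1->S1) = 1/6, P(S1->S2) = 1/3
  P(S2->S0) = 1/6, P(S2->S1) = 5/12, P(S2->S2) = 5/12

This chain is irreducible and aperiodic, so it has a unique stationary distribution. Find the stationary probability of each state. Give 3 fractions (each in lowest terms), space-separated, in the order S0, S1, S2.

The stationary distribution satisfies pi = pi * P, i.e.:
  pi_S0 = 1/3*pi_S0 + 1/2*pi_S1 + 1/6*pi_S2
  pi_S1 = 7/12*pi_S0 + 1/6*pi_S1 + 5/12*pi_S2
  pi_S2 = 1/12*pi_S0 + 1/3*pi_S1 + 5/12*pi_S2
with normalization: pi_S0 + pi_S1 + pi_S2 = 1.

Using the first 2 balance equations plus normalization, the linear system A*pi = b is:
  [-2/3, 1/2, 1/6] . pi = 0
  [7/12, -5/6, 5/12] . pi = 0
  [1, 1, 1] . pi = 1

Solving yields:
  pi_S0 = 25/71
  pi_S1 = 27/71
  pi_S2 = 19/71

Verification (pi * P):
  25/71*1/3 + 27/71*1/2 + 19/71*1/6 = 25/71 = pi_S0  (ok)
  25/71*7/12 + 27/71*1/6 + 19/71*5/12 = 27/71 = pi_S1  (ok)
  25/71*1/12 + 27/71*1/3 + 19/71*5/12 = 19/71 = pi_S2  (ok)

Answer: 25/71 27/71 19/71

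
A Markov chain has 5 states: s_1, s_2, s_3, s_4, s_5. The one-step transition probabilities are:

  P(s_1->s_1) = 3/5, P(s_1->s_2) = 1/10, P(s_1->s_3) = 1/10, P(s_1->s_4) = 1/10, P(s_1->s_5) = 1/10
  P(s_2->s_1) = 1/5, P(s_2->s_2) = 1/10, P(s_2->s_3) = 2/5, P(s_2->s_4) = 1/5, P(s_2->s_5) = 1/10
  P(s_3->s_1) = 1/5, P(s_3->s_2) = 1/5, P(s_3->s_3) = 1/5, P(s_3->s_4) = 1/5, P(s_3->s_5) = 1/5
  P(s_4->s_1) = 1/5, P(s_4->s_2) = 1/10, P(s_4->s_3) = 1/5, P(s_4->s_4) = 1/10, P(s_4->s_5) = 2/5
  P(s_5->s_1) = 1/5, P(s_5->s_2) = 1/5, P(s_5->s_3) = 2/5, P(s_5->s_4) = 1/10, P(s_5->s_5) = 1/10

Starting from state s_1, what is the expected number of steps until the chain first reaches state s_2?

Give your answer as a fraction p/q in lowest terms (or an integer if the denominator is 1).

Answer: 851/113

Derivation:
Let h_i = expected steps to first reach s_2 from state i.
Boundary: h_s_2 = 0.
First-step equations for the other states:
  h_s_1 = 1 + 3/5*h_s_1 + 1/10*h_s_2 + 1/10*h_s_3 + 1/10*h_s_4 + 1/10*h_s_5
  h_s_3 = 1 + 1/5*h_s_1 + 1/5*h_s_2 + 1/5*h_s_3 + 1/5*h_s_4 + 1/5*h_s_5
  h_s_4 = 1 + 1/5*h_s_1 + 1/10*h_s_2 + 1/5*h_s_3 + 1/10*h_s_4 + 2/5*h_s_5
  h_s_5 = 1 + 1/5*h_s_1 + 1/5*h_s_2 + 2/5*h_s_3 + 1/10*h_s_4 + 1/10*h_s_5

Substituting h_s_2 = 0 and rearranging gives the linear system (I - Q) h = 1:
  [2/5, -1/10, -1/10, -1/10] . (h_s_1, h_s_3, h_s_4, h_s_5) = 1
  [-1/5, 4/5, -1/5, -1/5] . (h_s_1, h_s_3, h_s_4, h_s_5) = 1
  [-1/5, -1/5, 9/10, -2/5] . (h_s_1, h_s_3, h_s_4, h_s_5) = 1
  [-1/5, -2/5, -1/10, 9/10] . (h_s_1, h_s_3, h_s_4, h_s_5) = 1

Solving yields:
  h_s_1 = 851/113
  h_s_3 = 738/113
  h_s_4 = 804/113
  h_s_5 = 732/113

Starting state is s_1, so the expected hitting time is h_s_1 = 851/113.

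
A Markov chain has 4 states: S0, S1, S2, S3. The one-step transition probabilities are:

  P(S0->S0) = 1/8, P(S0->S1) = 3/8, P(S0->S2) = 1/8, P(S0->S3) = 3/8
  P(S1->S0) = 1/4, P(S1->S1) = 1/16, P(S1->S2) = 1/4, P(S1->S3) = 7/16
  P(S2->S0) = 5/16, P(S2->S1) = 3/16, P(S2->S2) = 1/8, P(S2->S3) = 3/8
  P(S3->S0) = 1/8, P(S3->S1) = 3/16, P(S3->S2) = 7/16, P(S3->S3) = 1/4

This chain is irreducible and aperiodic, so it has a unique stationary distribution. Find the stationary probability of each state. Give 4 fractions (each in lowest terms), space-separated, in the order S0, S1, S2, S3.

Answer: 137/691 138/691 178/691 238/691

Derivation:
The stationary distribution satisfies pi = pi * P, i.e.:
  pi_S0 = 1/8*pi_S0 + 1/4*pi_S1 + 5/16*pi_S2 + 1/8*pi_S3
  pi_S1 = 3/8*pi_S0 + 1/16*pi_S1 + 3/16*pi_S2 + 3/16*pi_S3
  pi_S2 = 1/8*pi_S0 + 1/4*pi_S1 + 1/8*pi_S2 + 7/16*pi_S3
  pi_S3 = 3/8*pi_S0 + 7/16*pi_S1 + 3/8*pi_S2 + 1/4*pi_S3
with normalization: pi_S0 + pi_S1 + pi_S2 + pi_S3 = 1.

Using the first 3 balance equations plus normalization, the linear system A*pi = b is:
  [-7/8, 1/4, 5/16, 1/8] . pi = 0
  [3/8, -15/16, 3/16, 3/16] . pi = 0
  [1/8, 1/4, -7/8, 7/16] . pi = 0
  [1, 1, 1, 1] . pi = 1

Solving yields:
  pi_S0 = 137/691
  pi_S1 = 138/691
  pi_S2 = 178/691
  pi_S3 = 238/691

Verification (pi * P):
  137/691*1/8 + 138/691*1/4 + 178/691*5/16 + 238/691*1/8 = 137/691 = pi_S0  (ok)
  137/691*3/8 + 138/691*1/16 + 178/691*3/16 + 238/691*3/16 = 138/691 = pi_S1  (ok)
  137/691*1/8 + 138/691*1/4 + 178/691*1/8 + 238/691*7/16 = 178/691 = pi_S2  (ok)
  137/691*3/8 + 138/691*7/16 + 178/691*3/8 + 238/691*1/4 = 238/691 = pi_S3  (ok)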